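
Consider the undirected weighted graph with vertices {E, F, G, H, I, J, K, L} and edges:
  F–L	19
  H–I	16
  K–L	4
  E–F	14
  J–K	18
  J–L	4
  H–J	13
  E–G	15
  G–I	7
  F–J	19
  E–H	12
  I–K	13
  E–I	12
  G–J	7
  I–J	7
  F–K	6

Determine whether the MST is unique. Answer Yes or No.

No

Kruskal's algorithm — process edges by increasing weight (ties by edge label):
J–L (4): add — endpoints in different components.
K–L (4): add — endpoints in different components.
F–K (6): add — endpoints in different components.
G–I (7): add — endpoints in different components.
G–J (7): add — endpoints in different components.
I–J (7): skip — I and J already connected.
E–H (12): add — endpoints in different components.
E–I (12): add — endpoints in different components.
Non-tree edge I–J has weight 7, equal to the heaviest edge on its tree cycle — swapping gives another MST of the same weight. Not unique.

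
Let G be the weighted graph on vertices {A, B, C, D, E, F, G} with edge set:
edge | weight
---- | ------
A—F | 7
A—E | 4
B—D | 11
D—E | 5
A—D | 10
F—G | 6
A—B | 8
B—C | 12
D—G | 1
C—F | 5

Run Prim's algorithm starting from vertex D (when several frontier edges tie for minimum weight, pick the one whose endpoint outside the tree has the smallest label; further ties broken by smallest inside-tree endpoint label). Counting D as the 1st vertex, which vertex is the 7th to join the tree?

B

Prim's algorithm from D:
Step 1: cheapest edge leaving the tree is D—G (1); add G.
Step 2: cheapest edge leaving the tree is D—E (5); add E.
Step 3: cheapest edge leaving the tree is A—E (4); add A.
Step 4: cheapest edge leaving the tree is F—G (6); add F.
Step 5: cheapest edge leaving the tree is C—F (5); add C.
Step 6: cheapest edge leaving the tree is A—B (8); add B.
Vertex order: D, G, E, A, F, C, B. The 7th vertex is B.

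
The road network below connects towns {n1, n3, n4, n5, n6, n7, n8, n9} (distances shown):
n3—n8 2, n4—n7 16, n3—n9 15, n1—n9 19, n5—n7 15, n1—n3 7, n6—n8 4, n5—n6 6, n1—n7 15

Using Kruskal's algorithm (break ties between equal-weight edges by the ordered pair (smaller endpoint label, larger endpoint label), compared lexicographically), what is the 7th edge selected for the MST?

n4-n7

Kruskal: consider edges lightest-first.
n3—n8 (2): add — endpoints in different components.
n6—n8 (4): add — endpoints in different components.
n5—n6 (6): add — endpoints in different components.
n1—n3 (7): add — endpoints in different components.
n1—n7 (15): add — endpoints in different components.
n3—n9 (15): add — endpoints in different components.
n5—n7 (15): skip — n7 and n5 already connected.
n4—n7 (16): add — endpoints in different components.
The 7th edge added is n4—n7.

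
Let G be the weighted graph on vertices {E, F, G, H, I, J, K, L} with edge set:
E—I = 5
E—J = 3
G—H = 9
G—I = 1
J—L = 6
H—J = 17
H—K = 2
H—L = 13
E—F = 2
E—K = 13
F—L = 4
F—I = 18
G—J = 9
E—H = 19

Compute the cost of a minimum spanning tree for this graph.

26

Prim, starting at L.
Step 1: cheapest edge leaving the tree is F—L (4); add F.
Step 2: cheapest edge leaving the tree is E—F (2); add E.
Step 3: cheapest edge leaving the tree is E—J (3); add J.
Step 4: cheapest edge leaving the tree is E—I (5); add I.
Step 5: cheapest edge leaving the tree is G—I (1); add G.
Step 6: cheapest edge leaving the tree is G—H (9); add H.
Step 7: cheapest edge leaving the tree is H—K (2); add K.
MST edges: F—L, E—F, E—J, E—I, G—I, G—H, H—K; total weight 4+2+3+5+1+9+2 = 26.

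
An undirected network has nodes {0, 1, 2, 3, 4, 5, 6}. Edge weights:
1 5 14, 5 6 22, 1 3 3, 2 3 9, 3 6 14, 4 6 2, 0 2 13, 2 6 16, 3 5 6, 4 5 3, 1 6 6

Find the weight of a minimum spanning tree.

36

Prim, starting at 5.
Step 1: frontier [4 5 3, 3 5 6, 1 5 14, 5 6 22] → take 4 5 (3); add 4.
Step 2: frontier [4 6 2, 3 5 6, 1 5 14, 5 6 22] → take 4 6 (2); add 6.
Step 3: frontier [3 5 6, 1 5 14, 1 6 6, 3 6 14, 2 6 16] → take 1 6 (6); add 1.
Step 4: frontier [1 3 3, 3 5 6, 3 6 14, 2 6 16] → take 1 3 (3); add 3.
Step 5: frontier [2 3 9, 2 6 16] → take 2 3 (9); add 2.
Step 6: frontier [0 2 13] → take 0 2 (13); add 0.
MST edges: 4 5, 4 6, 1 6, 1 3, 2 3, 0 2; total weight 3+2+6+3+9+13 = 36.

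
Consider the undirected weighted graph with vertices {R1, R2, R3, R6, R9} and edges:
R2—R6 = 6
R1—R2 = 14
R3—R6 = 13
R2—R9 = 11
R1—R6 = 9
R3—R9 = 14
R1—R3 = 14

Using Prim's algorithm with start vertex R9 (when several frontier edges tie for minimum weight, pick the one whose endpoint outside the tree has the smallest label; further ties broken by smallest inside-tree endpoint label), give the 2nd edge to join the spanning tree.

Grow the tree from R9 using Prim:
Step 1: frontier [R2—R9 11, R3—R9 14] → take R2—R9 (11); add R2.
Step 2: frontier [R2—R6 6, R1—R2 14, R3—R9 14] → take R2—R6 (6); add R6.
Step 3: frontier [R1—R2 14, R1—R6 9, R3—R6 13, R3—R9 14] → take R1—R6 (9); add R1.
Step 4: frontier [R1—R3 14, R3—R6 13, R3—R9 14] → take R3—R6 (13); add R3.
The 2nd edge added is R2—R6.

R2-R6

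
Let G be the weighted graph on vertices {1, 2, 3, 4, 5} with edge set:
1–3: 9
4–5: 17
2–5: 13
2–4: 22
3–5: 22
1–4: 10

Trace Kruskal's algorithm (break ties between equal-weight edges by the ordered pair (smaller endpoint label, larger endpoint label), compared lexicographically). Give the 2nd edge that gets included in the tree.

1-4

Kruskal's algorithm — process edges by increasing weight (ties by edge label):
1–3 (9): add. Components now {1,3} {2} {4} {5}
1–4 (10): add. Components now {1,3,4} {2} {5}
2–5 (13): add. Components now {1,3,4} {2,5}
4–5 (17): add. Components now {1,2,3,4,5}
The 2nd edge added is 1–4.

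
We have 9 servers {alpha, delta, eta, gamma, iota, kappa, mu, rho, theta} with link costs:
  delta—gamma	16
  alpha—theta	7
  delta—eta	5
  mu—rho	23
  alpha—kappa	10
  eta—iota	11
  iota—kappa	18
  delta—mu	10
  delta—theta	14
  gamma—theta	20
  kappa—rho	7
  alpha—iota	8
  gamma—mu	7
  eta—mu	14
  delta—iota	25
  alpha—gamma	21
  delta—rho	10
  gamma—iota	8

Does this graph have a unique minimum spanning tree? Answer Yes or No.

Kruskal's algorithm — process edges by increasing weight (ties by edge label):
delta—eta (5): add — endpoints in different components.
alpha—theta (7): add — endpoints in different components.
gamma—mu (7): add — endpoints in different components.
kappa—rho (7): add — endpoints in different components.
alpha—iota (8): add — endpoints in different components.
gamma—iota (8): add — endpoints in different components.
alpha—kappa (10): add — endpoints in different components.
delta—mu (10): add — endpoints in different components.
Non-tree edge delta—rho has weight 10, equal to the heaviest edge on its tree cycle — swapping gives another MST of the same weight. Not unique.

No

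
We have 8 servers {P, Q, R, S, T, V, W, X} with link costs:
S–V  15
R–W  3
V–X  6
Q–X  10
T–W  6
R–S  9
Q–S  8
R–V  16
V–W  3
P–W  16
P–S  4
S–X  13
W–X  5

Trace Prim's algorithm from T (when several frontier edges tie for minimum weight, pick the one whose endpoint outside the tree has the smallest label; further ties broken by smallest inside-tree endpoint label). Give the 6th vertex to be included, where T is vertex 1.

Prim, starting at T.
Step 1: cheapest edge leaving the tree is T–W (6); add W.
Step 2: cheapest edge leaving the tree is R–W (3); add R.
Step 3: cheapest edge leaving the tree is V–W (3); add V.
Step 4: cheapest edge leaving the tree is W–X (5); add X.
Step 5: cheapest edge leaving the tree is R–S (9); add S.
Step 6: cheapest edge leaving the tree is P–S (4); add P.
Step 7: cheapest edge leaving the tree is Q–S (8); add Q.
Vertex order: T, W, R, V, X, S, P, Q. The 6th vertex is S.

S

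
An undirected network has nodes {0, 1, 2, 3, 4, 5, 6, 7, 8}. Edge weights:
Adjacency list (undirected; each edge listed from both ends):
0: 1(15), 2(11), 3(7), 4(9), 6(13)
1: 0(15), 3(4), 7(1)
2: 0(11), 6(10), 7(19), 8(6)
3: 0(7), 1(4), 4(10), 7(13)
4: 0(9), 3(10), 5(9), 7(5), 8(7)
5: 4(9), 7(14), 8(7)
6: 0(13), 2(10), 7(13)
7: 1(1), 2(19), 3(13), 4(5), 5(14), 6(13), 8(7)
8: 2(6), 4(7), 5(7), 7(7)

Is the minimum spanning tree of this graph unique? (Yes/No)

No

Kruskal: consider edges lightest-first.
1-7 (1): add — endpoints in different components.
1-3 (4): add — endpoints in different components.
4-7 (5): add — endpoints in different components.
2-8 (6): add — endpoints in different components.
0-3 (7): add — endpoints in different components.
4-8 (7): add — endpoints in different components.
5-8 (7): add — endpoints in different components.
7-8 (7): skip — 7 and 8 already connected.
0-4 (9): skip — 0 and 4 already connected.
4-5 (9): skip — 4 and 5 already connected.
2-6 (10): add — endpoints in different components.
Non-tree edge 7-8 has weight 7, equal to the heaviest edge on its tree cycle — swapping gives another MST of the same weight. Not unique.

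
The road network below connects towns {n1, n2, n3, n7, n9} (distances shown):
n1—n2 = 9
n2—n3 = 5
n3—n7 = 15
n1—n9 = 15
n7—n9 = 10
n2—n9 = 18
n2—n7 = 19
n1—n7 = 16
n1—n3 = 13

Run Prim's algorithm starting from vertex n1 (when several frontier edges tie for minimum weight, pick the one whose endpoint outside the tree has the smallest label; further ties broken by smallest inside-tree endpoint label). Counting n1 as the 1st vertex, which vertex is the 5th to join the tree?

n9

Prim, starting at n1.
Step 1: frontier [n1—n2 9, n1—n3 13, n1—n9 15, n1—n7 16] → take n1—n2 (9); add n2.
Step 2: frontier [n1—n3 13, n1—n9 15, n1—n7 16, n2—n3 5, n2—n9 18, n2—n7 19] → take n2—n3 (5); add n3.
Step 3: frontier [n1—n9 15, n1—n7 16, n2—n9 18, n2—n7 19, n3—n7 15] → take n3—n7 (15); add n7.
Step 4: frontier [n1—n9 15, n2—n9 18, n7—n9 10] → take n7—n9 (10); add n9.
Vertex order: n1, n2, n3, n7, n9. The 5th vertex is n9.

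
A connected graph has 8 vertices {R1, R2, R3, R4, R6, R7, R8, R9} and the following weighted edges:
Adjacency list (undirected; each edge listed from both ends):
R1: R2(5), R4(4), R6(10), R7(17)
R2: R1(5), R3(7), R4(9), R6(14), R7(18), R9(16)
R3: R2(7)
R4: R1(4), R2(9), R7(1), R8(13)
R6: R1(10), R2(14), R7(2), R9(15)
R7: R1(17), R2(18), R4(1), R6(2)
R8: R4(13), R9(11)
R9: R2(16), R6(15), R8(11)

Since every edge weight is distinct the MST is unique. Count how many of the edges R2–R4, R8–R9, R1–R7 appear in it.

1

Kruskal's algorithm — process edges by increasing weight (ties by edge label):
R4–R7 (1): add — endpoints in different components.
R6–R7 (2): add — endpoints in different components.
R1–R4 (4): add — endpoints in different components.
R1–R2 (5): add — endpoints in different components.
R2–R3 (7): add — endpoints in different components.
R2–R4 (9): skip — R4 and R2 already connected.
R1–R6 (10): skip — R1 and R6 already connected.
R8–R9 (11): add — endpoints in different components.
R4–R8 (13): add — endpoints in different components.
MST edge set: {R4–R7, R6–R7, R1–R4, R1–R2, R2–R3, R8–R9, R4–R8}.
Of the listed edges, {R8–R9} are in the MST → 1.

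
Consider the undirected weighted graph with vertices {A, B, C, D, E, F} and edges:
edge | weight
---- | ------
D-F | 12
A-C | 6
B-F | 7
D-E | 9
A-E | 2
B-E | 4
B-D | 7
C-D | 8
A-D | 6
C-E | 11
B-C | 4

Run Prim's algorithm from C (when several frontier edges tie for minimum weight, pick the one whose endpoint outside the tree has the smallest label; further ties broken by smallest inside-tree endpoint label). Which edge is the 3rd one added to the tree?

Prim's algorithm from C:
Step 1: frontier [B-C 4, A-C 6, C-D 8, C-E 11] → take B-C (4); add B.
Step 2: frontier [B-E 4, B-D 7, B-F 7, A-C 6, C-D 8, C-E 11] → take B-E (4); add E.
Step 3: frontier [B-D 7, B-F 7, A-C 6, C-D 8, A-E 2, D-E 9] → take A-E (2); add A.
Step 4: frontier [A-D 6, B-D 7, B-F 7, C-D 8, D-E 9] → take A-D (6); add D.
Step 5: frontier [B-F 7, D-F 12] → take B-F (7); add F.
The 3rd edge added is A-E.

A-E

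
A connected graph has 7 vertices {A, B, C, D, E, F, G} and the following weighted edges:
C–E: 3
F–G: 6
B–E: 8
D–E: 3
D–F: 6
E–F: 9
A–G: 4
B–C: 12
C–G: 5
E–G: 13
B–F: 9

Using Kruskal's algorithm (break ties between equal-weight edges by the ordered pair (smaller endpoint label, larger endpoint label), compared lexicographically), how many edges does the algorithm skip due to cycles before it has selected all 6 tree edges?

1

Sort edges by weight, then run Kruskal:
C–E (3): add — endpoints in different components.
D–E (3): add — endpoints in different components.
A–G (4): add — endpoints in different components.
C–G (5): add — endpoints in different components.
D–F (6): add — endpoints in different components.
F–G (6): skip — F and G already connected.
B–E (8): add — endpoints in different components.
Edges rejected before the tree was complete: 1.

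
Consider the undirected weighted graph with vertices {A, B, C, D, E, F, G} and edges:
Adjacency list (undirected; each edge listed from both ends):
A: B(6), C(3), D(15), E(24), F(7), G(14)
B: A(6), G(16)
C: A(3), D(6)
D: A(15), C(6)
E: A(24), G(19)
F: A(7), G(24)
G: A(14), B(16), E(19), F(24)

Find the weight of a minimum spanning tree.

55

Prim's algorithm from C:
Step 1: cheapest edge leaving the tree is A–C (3); add A.
Step 2: cheapest edge leaving the tree is A–B (6); add B.
Step 3: cheapest edge leaving the tree is C–D (6); add D.
Step 4: cheapest edge leaving the tree is A–F (7); add F.
Step 5: cheapest edge leaving the tree is A–G (14); add G.
Step 6: cheapest edge leaving the tree is E–G (19); add E.
MST edges: A–C, A–B, C–D, A–F, A–G, E–G; total weight 3+6+6+7+14+19 = 55.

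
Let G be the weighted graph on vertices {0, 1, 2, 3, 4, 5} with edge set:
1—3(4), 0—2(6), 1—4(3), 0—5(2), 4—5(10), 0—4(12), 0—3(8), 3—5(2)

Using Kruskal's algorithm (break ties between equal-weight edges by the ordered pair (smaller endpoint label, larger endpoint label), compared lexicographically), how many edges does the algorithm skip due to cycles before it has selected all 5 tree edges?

0

Sort edges by weight, then run Kruskal:
0—5 (2): add — endpoints in different components.
3—5 (2): add — endpoints in different components.
1—4 (3): add — endpoints in different components.
1—3 (4): add — endpoints in different components.
0—2 (6): add — endpoints in different components.
Edges rejected before the tree was complete: 0.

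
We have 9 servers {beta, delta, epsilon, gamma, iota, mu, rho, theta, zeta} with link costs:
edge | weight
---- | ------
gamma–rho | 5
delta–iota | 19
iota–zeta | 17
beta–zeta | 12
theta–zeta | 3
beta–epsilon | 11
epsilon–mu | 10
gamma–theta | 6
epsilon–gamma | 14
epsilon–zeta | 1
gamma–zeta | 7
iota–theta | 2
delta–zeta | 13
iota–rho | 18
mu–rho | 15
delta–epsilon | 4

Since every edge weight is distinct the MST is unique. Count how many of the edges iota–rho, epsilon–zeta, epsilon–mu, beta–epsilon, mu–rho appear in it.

Sort edges by weight, then run Kruskal:
epsilon–zeta (1): add — endpoints in different components.
iota–theta (2): add — endpoints in different components.
theta–zeta (3): add — endpoints in different components.
delta–epsilon (4): add — endpoints in different components.
gamma–rho (5): add — endpoints in different components.
gamma–theta (6): add — endpoints in different components.
gamma–zeta (7): skip — zeta and gamma already connected.
epsilon–mu (10): add — endpoints in different components.
beta–epsilon (11): add — endpoints in different components.
MST edge set: {epsilon–zeta, iota–theta, theta–zeta, delta–epsilon, gamma–rho, gamma–theta, epsilon–mu, beta–epsilon}.
Of the listed edges, {epsilon–zeta, epsilon–mu, beta–epsilon} are in the MST → 3.

3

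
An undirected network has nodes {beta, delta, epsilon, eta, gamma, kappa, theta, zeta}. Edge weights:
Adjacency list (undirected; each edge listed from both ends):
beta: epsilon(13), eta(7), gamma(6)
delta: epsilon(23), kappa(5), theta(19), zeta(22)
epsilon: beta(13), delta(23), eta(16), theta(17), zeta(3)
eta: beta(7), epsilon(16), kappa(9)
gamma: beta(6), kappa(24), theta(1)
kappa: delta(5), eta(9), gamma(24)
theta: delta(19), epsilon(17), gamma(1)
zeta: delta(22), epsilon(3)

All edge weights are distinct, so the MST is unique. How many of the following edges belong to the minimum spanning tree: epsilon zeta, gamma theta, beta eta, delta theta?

3

Kruskal's algorithm — process edges by increasing weight (ties by edge label):
gamma theta (1): add — endpoints in different components.
epsilon zeta (3): add — endpoints in different components.
delta kappa (5): add — endpoints in different components.
beta gamma (6): add — endpoints in different components.
beta eta (7): add — endpoints in different components.
eta kappa (9): add — endpoints in different components.
beta epsilon (13): add — endpoints in different components.
MST edge set: {gamma theta, epsilon zeta, delta kappa, beta gamma, beta eta, eta kappa, beta epsilon}.
Of the listed edges, {epsilon zeta, gamma theta, beta eta} are in the MST → 3.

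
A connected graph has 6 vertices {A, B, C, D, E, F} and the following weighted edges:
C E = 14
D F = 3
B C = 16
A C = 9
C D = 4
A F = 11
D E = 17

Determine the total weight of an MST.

Prim, starting at F.
Step 1: frontier [D F 3, A F 11] → take D F (3); add D.
Step 2: frontier [C D 4, D E 17, A F 11] → take C D (4); add C.
Step 3: frontier [A C 9, C E 14, B C 16, D E 17, A F 11] → take A C (9); add A.
Step 4: frontier [C E 14, B C 16, D E 17] → take C E (14); add E.
Step 5: frontier [B C 16] → take B C (16); add B.
MST edges: D F, C D, A C, C E, B C; total weight 3+4+9+14+16 = 46.

46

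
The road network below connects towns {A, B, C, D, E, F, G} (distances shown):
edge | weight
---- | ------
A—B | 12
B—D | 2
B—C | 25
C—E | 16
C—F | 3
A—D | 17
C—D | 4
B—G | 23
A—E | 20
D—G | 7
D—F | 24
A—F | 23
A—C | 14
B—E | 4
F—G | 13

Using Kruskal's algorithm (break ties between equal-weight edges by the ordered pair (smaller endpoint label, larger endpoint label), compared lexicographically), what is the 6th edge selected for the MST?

A-B

Kruskal's algorithm — process edges by increasing weight (ties by edge label):
B—D (2): add. Components now {A} {B,D} {C} {E} {F} {G}
C—F (3): add. Components now {A} {B,D} {C,F} {E} {G}
B—E (4): add. Components now {A} {B,D,E} {C,F} {G}
C—D (4): add. Components now {A} {B,C,D,E,F} {G}
D—G (7): add. Components now {A} {B,C,D,E,F,G}
A—B (12): add. Components now {A,B,C,D,E,F,G}
The 6th edge added is A—B.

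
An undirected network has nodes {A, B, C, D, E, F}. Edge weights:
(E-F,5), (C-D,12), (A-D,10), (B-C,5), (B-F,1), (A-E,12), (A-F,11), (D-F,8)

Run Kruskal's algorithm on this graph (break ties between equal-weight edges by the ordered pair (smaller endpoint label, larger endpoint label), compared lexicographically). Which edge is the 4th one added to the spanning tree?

D-F

Kruskal: consider edges lightest-first.
B-F (1): add — endpoints in different components.
B-C (5): add — endpoints in different components.
E-F (5): add — endpoints in different components.
D-F (8): add — endpoints in different components.
A-D (10): add — endpoints in different components.
The 4th edge added is D-F.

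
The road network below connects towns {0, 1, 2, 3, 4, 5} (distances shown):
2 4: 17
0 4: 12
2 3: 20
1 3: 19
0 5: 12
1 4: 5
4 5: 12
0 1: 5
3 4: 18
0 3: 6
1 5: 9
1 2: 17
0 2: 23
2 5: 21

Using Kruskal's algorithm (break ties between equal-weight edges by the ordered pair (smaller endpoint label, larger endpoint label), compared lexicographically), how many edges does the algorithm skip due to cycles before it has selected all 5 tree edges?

Sort edges by weight, then run Kruskal:
0 1 (5): add. Components now {0,1} {2} {3} {4} {5}
1 4 (5): add. Components now {0,1,4} {2} {3} {5}
0 3 (6): add. Components now {0,1,3,4} {2} {5}
1 5 (9): add. Components now {0,1,3,4,5} {2}
0 4 (12): skip — 0 and 4 already connected.
0 5 (12): skip — 0 and 5 already connected.
4 5 (12): skip — 4 and 5 already connected.
1 2 (17): add. Components now {0,1,2,3,4,5}
Edges rejected before the tree was complete: 3.

3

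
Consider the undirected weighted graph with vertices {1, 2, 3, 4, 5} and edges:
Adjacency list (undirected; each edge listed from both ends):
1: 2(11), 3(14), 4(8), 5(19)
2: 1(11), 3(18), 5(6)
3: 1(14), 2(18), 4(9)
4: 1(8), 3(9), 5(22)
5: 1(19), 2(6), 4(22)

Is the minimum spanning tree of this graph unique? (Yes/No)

Sort edges by weight, then run Kruskal:
2–5 (6): add. Components now {1} {2,5} {3} {4}
1–4 (8): add. Components now {1,4} {2,5} {3}
3–4 (9): add. Components now {1,3,4} {2,5}
1–2 (11): add. Components now {1,2,3,4,5}
Every non-tree edge has weight strictly greater than the heaviest edge on the tree path between its endpoints, so the MST is unique.

Yes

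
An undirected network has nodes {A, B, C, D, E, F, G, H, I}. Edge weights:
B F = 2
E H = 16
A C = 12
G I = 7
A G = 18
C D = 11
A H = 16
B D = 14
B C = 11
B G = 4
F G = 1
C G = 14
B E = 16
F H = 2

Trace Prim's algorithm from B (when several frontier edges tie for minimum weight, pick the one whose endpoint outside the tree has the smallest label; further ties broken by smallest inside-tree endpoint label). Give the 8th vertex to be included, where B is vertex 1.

Prim, starting at B.
Step 1: frontier [B F 2, B G 4, B C 11, B D 14, B E 16] → take B F (2); add F.
Step 2: frontier [B G 4, B C 11, B D 14, B E 16, F G 1, F H 2] → take F G (1); add G.
Step 3: frontier [B C 11, B D 14, B E 16, F H 2, G I 7, C G 14, A G 18] → take F H (2); add H.
Step 4: frontier [B C 11, B D 14, B E 16, G I 7, C G 14, A G 18, A H 16, E H 16] → take G I (7); add I.
Step 5: frontier [B C 11, B D 14, B E 16, C G 14, A G 18, A H 16, E H 16] → take B C (11); add C.
Step 6: frontier [B D 14, B E 16, C D 11, A C 12, A G 18, A H 16, E H 16] → take C D (11); add D.
Step 7: frontier [B E 16, A C 12, A G 18, A H 16, E H 16] → take A C (12); add A.
Step 8: frontier [B E 16, E H 16] → take B E (16); add E.
Vertex order: B, F, G, H, I, C, D, A, E. The 8th vertex is A.

A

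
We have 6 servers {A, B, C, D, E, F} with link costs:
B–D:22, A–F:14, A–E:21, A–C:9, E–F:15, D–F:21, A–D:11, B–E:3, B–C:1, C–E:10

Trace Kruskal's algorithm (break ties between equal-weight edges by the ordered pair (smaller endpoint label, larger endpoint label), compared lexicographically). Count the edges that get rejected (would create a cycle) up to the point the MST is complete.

1

Sort edges by weight, then run Kruskal:
B–C (1): add. Components now {A} {B,C} {D} {E} {F}
B–E (3): add. Components now {A} {B,C,E} {D} {F}
A–C (9): add. Components now {A,B,C,E} {D} {F}
C–E (10): skip — C and E already connected.
A–D (11): add. Components now {A,B,C,D,E} {F}
A–F (14): add. Components now {A,B,C,D,E,F}
Edges rejected before the tree was complete: 1.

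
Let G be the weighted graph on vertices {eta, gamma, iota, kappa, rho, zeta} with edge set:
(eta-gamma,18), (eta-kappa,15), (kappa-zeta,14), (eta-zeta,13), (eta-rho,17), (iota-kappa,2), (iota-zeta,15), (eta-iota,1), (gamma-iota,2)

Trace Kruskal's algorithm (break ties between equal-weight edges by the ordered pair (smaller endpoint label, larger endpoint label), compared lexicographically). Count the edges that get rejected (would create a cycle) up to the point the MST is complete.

Kruskal: consider edges lightest-first.
eta-iota (1): add — endpoints in different components.
gamma-iota (2): add — endpoints in different components.
iota-kappa (2): add — endpoints in different components.
eta-zeta (13): add — endpoints in different components.
kappa-zeta (14): skip — zeta and kappa already connected.
eta-kappa (15): skip — eta and kappa already connected.
iota-zeta (15): skip — zeta and iota already connected.
eta-rho (17): add — endpoints in different components.
Edges rejected before the tree was complete: 3.

3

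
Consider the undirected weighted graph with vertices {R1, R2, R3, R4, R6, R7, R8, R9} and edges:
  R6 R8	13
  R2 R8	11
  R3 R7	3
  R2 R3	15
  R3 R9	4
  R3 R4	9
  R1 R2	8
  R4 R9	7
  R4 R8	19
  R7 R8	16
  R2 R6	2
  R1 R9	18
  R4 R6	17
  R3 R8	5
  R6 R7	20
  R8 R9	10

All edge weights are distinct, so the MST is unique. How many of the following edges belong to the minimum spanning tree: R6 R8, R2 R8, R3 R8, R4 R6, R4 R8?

2

Sort edges by weight, then run Kruskal:
R2 R6 (2): add — endpoints in different components.
R3 R7 (3): add — endpoints in different components.
R3 R9 (4): add — endpoints in different components.
R3 R8 (5): add — endpoints in different components.
R4 R9 (7): add — endpoints in different components.
R1 R2 (8): add — endpoints in different components.
R3 R4 (9): skip — R4 and R3 already connected.
R8 R9 (10): skip — R8 and R9 already connected.
R2 R8 (11): add — endpoints in different components.
MST edge set: {R2 R6, R3 R7, R3 R9, R3 R8, R4 R9, R1 R2, R2 R8}.
Of the listed edges, {R2 R8, R3 R8} are in the MST → 2.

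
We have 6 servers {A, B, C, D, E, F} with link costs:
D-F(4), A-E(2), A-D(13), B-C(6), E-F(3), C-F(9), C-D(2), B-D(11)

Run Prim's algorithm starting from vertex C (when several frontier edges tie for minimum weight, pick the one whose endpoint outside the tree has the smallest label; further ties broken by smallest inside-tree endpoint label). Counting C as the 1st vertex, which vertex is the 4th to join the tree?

E

Grow the tree from C using Prim:
Step 1: frontier [C-D 2, B-C 6, C-F 9] → take C-D (2); add D.
Step 2: frontier [B-C 6, C-F 9, D-F 4, B-D 11, A-D 13] → take D-F (4); add F.
Step 3: frontier [B-C 6, B-D 11, A-D 13, E-F 3] → take E-F (3); add E.
Step 4: frontier [B-C 6, B-D 11, A-D 13, A-E 2] → take A-E (2); add A.
Step 5: frontier [B-C 6, B-D 11] → take B-C (6); add B.
Vertex order: C, D, F, E, A, B. The 4th vertex is E.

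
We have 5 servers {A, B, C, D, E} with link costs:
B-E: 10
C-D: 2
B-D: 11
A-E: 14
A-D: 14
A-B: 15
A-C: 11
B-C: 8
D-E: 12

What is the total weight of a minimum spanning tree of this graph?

31

Grow the tree from B using Prim:
Step 1: frontier [B-C 8, B-E 10, B-D 11, A-B 15] → take B-C (8); add C.
Step 2: frontier [B-E 10, B-D 11, A-B 15, C-D 2, A-C 11] → take C-D (2); add D.
Step 3: frontier [B-E 10, A-B 15, A-C 11, D-E 12, A-D 14] → take B-E (10); add E.
Step 4: frontier [A-B 15, A-C 11, A-D 14, A-E 14] → take A-C (11); add A.
MST edges: B-C, C-D, B-E, A-C; total weight 8+2+10+11 = 31.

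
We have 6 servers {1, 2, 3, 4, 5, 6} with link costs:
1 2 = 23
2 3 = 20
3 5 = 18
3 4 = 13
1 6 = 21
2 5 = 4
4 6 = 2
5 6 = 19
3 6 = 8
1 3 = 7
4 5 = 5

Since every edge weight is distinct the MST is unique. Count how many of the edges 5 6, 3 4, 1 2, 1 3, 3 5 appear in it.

1

Kruskal: consider edges lightest-first.
4 6 (2): add. Components now {1} {2} {3} {4,6} {5}
2 5 (4): add. Components now {1} {2,5} {3} {4,6}
4 5 (5): add. Components now {1} {2,4,5,6} {3}
1 3 (7): add. Components now {1,3} {2,4,5,6}
3 6 (8): add. Components now {1,2,3,4,5,6}
MST edge set: {4 6, 2 5, 4 5, 1 3, 3 6}.
Of the listed edges, {1 3} are in the MST → 1.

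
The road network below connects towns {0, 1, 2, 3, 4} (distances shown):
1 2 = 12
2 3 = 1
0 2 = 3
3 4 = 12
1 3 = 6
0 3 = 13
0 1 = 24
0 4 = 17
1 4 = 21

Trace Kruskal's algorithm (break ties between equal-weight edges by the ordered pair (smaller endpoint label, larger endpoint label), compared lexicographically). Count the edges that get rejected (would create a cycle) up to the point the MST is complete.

1

Sort edges by weight, then run Kruskal:
2 3 (1): add. Components now {0} {1} {2,3} {4}
0 2 (3): add. Components now {0,2,3} {1} {4}
1 3 (6): add. Components now {0,1,2,3} {4}
1 2 (12): skip — 1 and 2 already connected.
3 4 (12): add. Components now {0,1,2,3,4}
Edges rejected before the tree was complete: 1.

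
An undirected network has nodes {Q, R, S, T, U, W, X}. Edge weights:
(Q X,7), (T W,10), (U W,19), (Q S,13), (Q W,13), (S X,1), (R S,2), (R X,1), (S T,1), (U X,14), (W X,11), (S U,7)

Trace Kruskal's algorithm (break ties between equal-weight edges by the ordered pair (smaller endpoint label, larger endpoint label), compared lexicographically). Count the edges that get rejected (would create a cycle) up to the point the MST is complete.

Sort edges by weight, then run Kruskal:
R X (1): add. Components now {T} {R,X} {U} {Q} {W} {S}
S T (1): add. Components now {S,T} {R,X} {U} {Q} {W}
S X (1): add. Components now {R,S,T,X} {U} {Q} {W}
R S (2): skip — R and S already connected.
Q X (7): add. Components now {Q,R,S,T,X} {U} {W}
S U (7): add. Components now {Q,R,S,T,U,X} {W}
T W (10): add. Components now {Q,R,S,T,U,W,X}
Edges rejected before the tree was complete: 1.

1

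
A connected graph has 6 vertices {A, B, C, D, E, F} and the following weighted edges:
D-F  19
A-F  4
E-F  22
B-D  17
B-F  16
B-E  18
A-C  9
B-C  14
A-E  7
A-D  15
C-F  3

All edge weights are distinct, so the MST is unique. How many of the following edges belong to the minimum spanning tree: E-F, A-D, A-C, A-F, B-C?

Sort edges by weight, then run Kruskal:
C-F (3): add — endpoints in different components.
A-F (4): add — endpoints in different components.
A-E (7): add — endpoints in different components.
A-C (9): skip — A and C already connected.
B-C (14): add — endpoints in different components.
A-D (15): add — endpoints in different components.
MST edge set: {C-F, A-F, A-E, B-C, A-D}.
Of the listed edges, {A-D, A-F, B-C} are in the MST → 3.

3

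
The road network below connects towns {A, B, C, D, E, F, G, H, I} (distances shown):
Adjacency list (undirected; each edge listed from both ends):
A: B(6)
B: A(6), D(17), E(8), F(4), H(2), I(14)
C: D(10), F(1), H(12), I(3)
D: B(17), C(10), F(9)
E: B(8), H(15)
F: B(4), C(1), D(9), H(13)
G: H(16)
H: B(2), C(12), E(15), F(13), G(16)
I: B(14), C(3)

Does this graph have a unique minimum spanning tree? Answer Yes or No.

Sort edges by weight, then run Kruskal:
C–F (1): add — endpoints in different components.
B–H (2): add — endpoints in different components.
C–I (3): add — endpoints in different components.
B–F (4): add — endpoints in different components.
A–B (6): add — endpoints in different components.
B–E (8): add — endpoints in different components.
D–F (9): add — endpoints in different components.
C–D (10): skip — C and D already connected.
C–H (12): skip — C and H already connected.
F–H (13): skip — F and H already connected.
B–I (14): skip — B and I already connected.
E–H (15): skip — E and H already connected.
G–H (16): add — endpoints in different components.
Every non-tree edge has weight strictly greater than the heaviest edge on the tree path between its endpoints, so the MST is unique.

Yes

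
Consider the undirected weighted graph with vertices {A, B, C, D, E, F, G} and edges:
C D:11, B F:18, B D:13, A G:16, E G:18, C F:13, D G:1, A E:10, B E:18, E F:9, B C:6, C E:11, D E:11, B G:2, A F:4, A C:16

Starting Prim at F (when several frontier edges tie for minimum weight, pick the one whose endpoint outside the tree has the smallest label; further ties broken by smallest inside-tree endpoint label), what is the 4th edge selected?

B-C

Grow the tree from F using Prim:
Step 1: cheapest edge leaving the tree is A F (4); add A.
Step 2: cheapest edge leaving the tree is E F (9); add E.
Step 3: cheapest edge leaving the tree is C E (11); add C.
Step 4: cheapest edge leaving the tree is B C (6); add B.
Step 5: cheapest edge leaving the tree is B G (2); add G.
Step 6: cheapest edge leaving the tree is D G (1); add D.
The 4th edge added is B C.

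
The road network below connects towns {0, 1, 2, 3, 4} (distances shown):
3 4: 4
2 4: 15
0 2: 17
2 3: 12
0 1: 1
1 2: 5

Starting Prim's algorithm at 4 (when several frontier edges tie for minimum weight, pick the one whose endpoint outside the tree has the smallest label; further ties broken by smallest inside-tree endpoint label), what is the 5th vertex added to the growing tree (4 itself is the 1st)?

Grow the tree from 4 using Prim:
Step 1: cheapest edge leaving the tree is 3 4 (4); add 3.
Step 2: cheapest edge leaving the tree is 2 3 (12); add 2.
Step 3: cheapest edge leaving the tree is 1 2 (5); add 1.
Step 4: cheapest edge leaving the tree is 0 1 (1); add 0.
Vertex order: 4, 3, 2, 1, 0. The 5th vertex is 0.

0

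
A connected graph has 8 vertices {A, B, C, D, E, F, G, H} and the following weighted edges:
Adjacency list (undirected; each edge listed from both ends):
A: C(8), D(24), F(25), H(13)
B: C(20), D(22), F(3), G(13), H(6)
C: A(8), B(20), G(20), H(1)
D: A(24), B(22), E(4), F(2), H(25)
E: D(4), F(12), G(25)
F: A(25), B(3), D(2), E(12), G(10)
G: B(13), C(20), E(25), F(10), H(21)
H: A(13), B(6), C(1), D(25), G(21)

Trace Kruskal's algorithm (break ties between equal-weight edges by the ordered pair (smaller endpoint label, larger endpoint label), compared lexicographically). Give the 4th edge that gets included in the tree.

D-E

Kruskal: consider edges lightest-first.
C H (1): add — endpoints in different components.
D F (2): add — endpoints in different components.
B F (3): add — endpoints in different components.
D E (4): add — endpoints in different components.
B H (6): add — endpoints in different components.
A C (8): add — endpoints in different components.
F G (10): add — endpoints in different components.
The 4th edge added is D E.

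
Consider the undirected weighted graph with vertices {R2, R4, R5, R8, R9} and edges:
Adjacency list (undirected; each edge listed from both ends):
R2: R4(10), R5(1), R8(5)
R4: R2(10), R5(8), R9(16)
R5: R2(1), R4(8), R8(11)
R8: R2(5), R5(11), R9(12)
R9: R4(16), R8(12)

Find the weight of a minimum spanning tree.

Prim's algorithm from R5:
Step 1: cheapest edge leaving the tree is R2–R5 (1); add R2.
Step 2: cheapest edge leaving the tree is R2–R8 (5); add R8.
Step 3: cheapest edge leaving the tree is R4–R5 (8); add R4.
Step 4: cheapest edge leaving the tree is R8–R9 (12); add R9.
MST edges: R2–R5, R2–R8, R4–R5, R8–R9; total weight 1+5+8+12 = 26.

26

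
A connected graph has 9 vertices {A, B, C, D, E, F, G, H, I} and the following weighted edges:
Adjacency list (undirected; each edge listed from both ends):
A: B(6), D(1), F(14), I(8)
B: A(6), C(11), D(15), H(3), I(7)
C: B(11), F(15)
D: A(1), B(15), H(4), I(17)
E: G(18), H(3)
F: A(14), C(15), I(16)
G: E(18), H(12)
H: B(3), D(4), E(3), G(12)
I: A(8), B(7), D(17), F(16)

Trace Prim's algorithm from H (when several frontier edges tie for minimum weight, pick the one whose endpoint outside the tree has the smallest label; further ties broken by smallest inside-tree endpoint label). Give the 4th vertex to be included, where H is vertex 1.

D

Grow the tree from H using Prim:
Step 1: cheapest edge leaving the tree is B—H (3); add B.
Step 2: cheapest edge leaving the tree is E—H (3); add E.
Step 3: cheapest edge leaving the tree is D—H (4); add D.
Step 4: cheapest edge leaving the tree is A—D (1); add A.
Step 5: cheapest edge leaving the tree is B—I (7); add I.
Step 6: cheapest edge leaving the tree is B—C (11); add C.
Step 7: cheapest edge leaving the tree is G—H (12); add G.
Step 8: cheapest edge leaving the tree is A—F (14); add F.
Vertex order: H, B, E, D, A, I, C, G, F. The 4th vertex is D.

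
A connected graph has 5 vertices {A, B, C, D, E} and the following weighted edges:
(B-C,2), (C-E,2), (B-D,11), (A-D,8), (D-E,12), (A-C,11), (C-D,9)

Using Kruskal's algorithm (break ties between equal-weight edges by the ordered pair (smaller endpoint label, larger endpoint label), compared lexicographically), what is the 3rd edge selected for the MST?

A-D

Kruskal: consider edges lightest-first.
B-C (2): add — endpoints in different components.
C-E (2): add — endpoints in different components.
A-D (8): add — endpoints in different components.
C-D (9): add — endpoints in different components.
The 3rd edge added is A-D.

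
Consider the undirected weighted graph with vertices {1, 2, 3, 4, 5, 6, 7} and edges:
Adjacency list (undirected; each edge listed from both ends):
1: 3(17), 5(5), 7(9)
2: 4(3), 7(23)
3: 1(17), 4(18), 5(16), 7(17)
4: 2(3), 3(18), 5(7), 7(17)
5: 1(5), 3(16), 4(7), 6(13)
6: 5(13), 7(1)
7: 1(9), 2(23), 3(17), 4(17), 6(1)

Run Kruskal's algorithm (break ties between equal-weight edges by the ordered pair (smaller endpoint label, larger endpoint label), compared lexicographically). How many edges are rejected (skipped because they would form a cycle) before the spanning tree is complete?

1

Kruskal: consider edges lightest-first.
6-7 (1): add — endpoints in different components.
2-4 (3): add — endpoints in different components.
1-5 (5): add — endpoints in different components.
4-5 (7): add — endpoints in different components.
1-7 (9): add — endpoints in different components.
5-6 (13): skip — 5 and 6 already connected.
3-5 (16): add — endpoints in different components.
Edges rejected before the tree was complete: 1.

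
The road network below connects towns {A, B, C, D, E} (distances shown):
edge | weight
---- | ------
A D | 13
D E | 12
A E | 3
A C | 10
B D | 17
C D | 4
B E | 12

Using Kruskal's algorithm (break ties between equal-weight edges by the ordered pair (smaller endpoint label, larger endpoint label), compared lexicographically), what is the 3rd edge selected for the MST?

A-C

Kruskal's algorithm — process edges by increasing weight (ties by edge label):
A E (3): add. Components now {A,E} {B} {C} {D}
C D (4): add. Components now {A,E} {B} {C,D}
A C (10): add. Components now {A,C,D,E} {B}
B E (12): add. Components now {A,B,C,D,E}
The 3rd edge added is A C.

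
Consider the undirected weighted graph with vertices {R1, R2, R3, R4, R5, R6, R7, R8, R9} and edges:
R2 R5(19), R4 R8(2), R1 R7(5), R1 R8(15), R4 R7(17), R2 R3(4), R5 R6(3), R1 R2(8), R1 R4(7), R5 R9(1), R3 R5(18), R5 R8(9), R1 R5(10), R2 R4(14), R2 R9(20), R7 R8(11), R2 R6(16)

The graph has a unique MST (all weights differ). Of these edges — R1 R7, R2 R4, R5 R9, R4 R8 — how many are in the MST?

Kruskal: consider edges lightest-first.
R5 R9 (1): add — endpoints in different components.
R4 R8 (2): add — endpoints in different components.
R5 R6 (3): add — endpoints in different components.
R2 R3 (4): add — endpoints in different components.
R1 R7 (5): add — endpoints in different components.
R1 R4 (7): add — endpoints in different components.
R1 R2 (8): add — endpoints in different components.
R5 R8 (9): add — endpoints in different components.
MST edge set: {R5 R9, R4 R8, R5 R6, R2 R3, R1 R7, R1 R4, R1 R2, R5 R8}.
Of the listed edges, {R1 R7, R5 R9, R4 R8} are in the MST → 3.

3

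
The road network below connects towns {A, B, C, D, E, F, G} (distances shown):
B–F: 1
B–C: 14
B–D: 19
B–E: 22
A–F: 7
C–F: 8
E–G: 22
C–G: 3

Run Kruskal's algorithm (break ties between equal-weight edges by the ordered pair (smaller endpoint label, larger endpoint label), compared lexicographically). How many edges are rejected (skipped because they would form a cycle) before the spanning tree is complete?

Sort edges by weight, then run Kruskal:
B–F (1): add — endpoints in different components.
C–G (3): add — endpoints in different components.
A–F (7): add — endpoints in different components.
C–F (8): add — endpoints in different components.
B–C (14): skip — B and C already connected.
B–D (19): add — endpoints in different components.
B–E (22): add — endpoints in different components.
Edges rejected before the tree was complete: 1.

1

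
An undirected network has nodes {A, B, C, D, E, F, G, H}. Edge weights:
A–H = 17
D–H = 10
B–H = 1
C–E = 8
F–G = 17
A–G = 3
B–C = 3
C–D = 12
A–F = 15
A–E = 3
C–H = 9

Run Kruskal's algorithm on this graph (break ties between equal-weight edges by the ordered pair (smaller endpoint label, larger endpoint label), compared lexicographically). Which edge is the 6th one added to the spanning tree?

D-H

Kruskal: consider edges lightest-first.
B–H (1): add — endpoints in different components.
A–E (3): add — endpoints in different components.
A–G (3): add — endpoints in different components.
B–C (3): add — endpoints in different components.
C–E (8): add — endpoints in different components.
C–H (9): skip — C and H already connected.
D–H (10): add — endpoints in different components.
C–D (12): skip — C and D already connected.
A–F (15): add — endpoints in different components.
The 6th edge added is D–H.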